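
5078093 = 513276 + 4564817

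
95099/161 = 95099/161 =590.68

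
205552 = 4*51388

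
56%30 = 26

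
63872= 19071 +44801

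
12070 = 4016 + 8054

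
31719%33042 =31719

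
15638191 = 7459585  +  8178606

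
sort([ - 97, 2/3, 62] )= [- 97, 2/3,62 ]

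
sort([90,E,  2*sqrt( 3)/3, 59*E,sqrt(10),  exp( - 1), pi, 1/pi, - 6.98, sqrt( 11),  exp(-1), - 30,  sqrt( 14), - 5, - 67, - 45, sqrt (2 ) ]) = [ -67, - 45, - 30, - 6.98, - 5,1/pi, exp( - 1),exp( - 1), 2*sqrt (3 )/3, sqrt( 2), E, pi, sqrt(10), sqrt( 11),sqrt(14) , 90, 59*E] 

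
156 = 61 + 95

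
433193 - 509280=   -  76087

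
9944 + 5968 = 15912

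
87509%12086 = 2907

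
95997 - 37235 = 58762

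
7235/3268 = 7235/3268 = 2.21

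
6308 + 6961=13269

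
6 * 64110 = 384660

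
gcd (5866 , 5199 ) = 1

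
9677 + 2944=12621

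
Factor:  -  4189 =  -59^1*71^1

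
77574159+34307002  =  111881161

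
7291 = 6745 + 546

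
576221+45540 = 621761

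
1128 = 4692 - 3564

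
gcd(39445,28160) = 5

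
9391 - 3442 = 5949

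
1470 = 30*49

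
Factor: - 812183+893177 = 80994 =2^1  *  3^1 * 13499^1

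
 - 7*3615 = -25305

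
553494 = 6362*87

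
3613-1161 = 2452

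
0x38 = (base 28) 20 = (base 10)56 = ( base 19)2I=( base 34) 1m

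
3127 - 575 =2552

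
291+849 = 1140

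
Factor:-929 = -929^1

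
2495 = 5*499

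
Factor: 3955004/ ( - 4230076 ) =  - 988751/1057519 = - 17^(  -  1 ) * 37^1*26723^1 * 62207^( - 1)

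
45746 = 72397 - 26651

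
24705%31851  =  24705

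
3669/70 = 52 + 29/70 = 52.41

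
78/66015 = 26/22005=   0.00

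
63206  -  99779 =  -36573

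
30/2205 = 2/147 = 0.01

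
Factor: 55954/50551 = 2^1*101^1*277^1*50551^( - 1)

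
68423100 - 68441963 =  - 18863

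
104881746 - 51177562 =53704184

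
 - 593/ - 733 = 593/733 = 0.81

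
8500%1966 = 636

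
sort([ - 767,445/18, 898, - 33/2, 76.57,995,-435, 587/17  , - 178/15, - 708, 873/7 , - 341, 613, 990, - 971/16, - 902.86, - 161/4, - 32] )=[ - 902.86, - 767,-708, - 435, - 341,-971/16,-161/4 , - 32,-33/2, - 178/15, 445/18, 587/17, 76.57, 873/7, 613, 898,990, 995]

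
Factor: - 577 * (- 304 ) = 175408 = 2^4*19^1 *577^1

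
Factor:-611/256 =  - 2^( - 8)*13^1*47^1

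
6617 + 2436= 9053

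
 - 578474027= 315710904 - 894184931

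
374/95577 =374/95577  =  0.00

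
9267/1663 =5 + 952/1663= 5.57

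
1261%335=256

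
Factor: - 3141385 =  - 5^1 * 13^1 * 31^1 *1559^1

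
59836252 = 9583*6244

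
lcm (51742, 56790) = 2328390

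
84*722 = 60648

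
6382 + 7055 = 13437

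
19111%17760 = 1351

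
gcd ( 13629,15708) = 231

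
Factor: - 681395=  - 5^1*11^1*13^1*953^1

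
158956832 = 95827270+63129562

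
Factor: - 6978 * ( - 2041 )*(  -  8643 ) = - 123094453014=- 2^1*3^2 *13^1*43^1 * 67^1*157^1*1163^1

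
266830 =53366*5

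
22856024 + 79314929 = 102170953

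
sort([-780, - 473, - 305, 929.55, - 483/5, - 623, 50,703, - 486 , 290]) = [ - 780,-623, - 486, - 473, - 305, - 483/5,50,290,703 , 929.55 ]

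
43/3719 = 43/3719 = 0.01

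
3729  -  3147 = 582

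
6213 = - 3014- - 9227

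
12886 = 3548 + 9338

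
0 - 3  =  -3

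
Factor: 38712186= 2^1*3^2*61^1*35257^1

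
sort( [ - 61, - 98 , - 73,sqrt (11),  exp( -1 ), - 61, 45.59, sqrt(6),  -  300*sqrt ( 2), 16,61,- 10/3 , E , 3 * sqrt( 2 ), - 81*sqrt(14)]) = [ - 300*sqrt( 2), -81*sqrt(14),-98, - 73,-61,-61,-10/3, exp( - 1),sqrt(6 ),E, sqrt(11 ) , 3*sqrt( 2),16, 45.59 , 61] 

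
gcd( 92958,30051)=3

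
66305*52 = 3447860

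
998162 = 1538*649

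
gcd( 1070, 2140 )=1070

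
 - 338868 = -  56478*6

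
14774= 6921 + 7853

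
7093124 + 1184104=8277228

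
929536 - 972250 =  - 42714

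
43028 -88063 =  - 45035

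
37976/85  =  37976/85 = 446.78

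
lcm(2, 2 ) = 2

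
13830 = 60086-46256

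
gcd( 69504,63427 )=1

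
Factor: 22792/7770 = 44/15 = 2^2*3^ ( - 1)*5^( - 1 )*11^1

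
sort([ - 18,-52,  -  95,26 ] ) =[-95,- 52,  -  18, 26] 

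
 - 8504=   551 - 9055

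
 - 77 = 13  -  90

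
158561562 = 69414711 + 89146851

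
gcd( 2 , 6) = 2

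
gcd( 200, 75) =25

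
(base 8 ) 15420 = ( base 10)6928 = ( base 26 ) a6c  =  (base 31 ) 76f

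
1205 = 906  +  299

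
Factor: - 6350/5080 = -5/4 = -  2^( - 2)*5^1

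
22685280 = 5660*4008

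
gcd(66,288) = 6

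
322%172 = 150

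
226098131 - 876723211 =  - 650625080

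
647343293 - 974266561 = -326923268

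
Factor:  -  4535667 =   -  3^2*503963^1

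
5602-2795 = 2807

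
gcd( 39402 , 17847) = 9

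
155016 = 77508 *2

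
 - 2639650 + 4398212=1758562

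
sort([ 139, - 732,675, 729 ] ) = [ - 732,139, 675,729]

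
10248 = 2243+8005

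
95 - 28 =67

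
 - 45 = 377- 422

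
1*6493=6493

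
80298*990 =79495020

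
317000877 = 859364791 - 542363914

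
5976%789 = 453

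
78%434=78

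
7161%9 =6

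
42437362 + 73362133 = 115799495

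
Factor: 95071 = 95071^1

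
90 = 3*30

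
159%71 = 17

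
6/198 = 1/33 = 0.03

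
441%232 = 209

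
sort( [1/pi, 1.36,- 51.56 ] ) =[ - 51.56, 1/pi, 1.36]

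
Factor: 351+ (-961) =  - 2^1*5^1*61^1 = -610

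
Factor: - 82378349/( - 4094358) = 2^ (-1)*3^(-1 )*47^( - 1 ) * 181^1  *  463^1*983^1 * 14519^( - 1)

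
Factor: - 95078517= -3^1*31692839^1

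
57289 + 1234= 58523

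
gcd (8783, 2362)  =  1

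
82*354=29028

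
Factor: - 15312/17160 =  - 2^1*5^( - 1)*13^( - 1)*29^1 = -58/65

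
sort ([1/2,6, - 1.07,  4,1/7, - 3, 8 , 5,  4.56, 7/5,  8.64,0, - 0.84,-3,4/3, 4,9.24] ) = [ - 3, - 3,- 1.07, - 0.84  ,  0,1/7, 1/2,  4/3, 7/5,4, 4, 4.56, 5,6,8,8.64,9.24]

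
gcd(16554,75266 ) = 2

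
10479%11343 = 10479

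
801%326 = 149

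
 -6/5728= - 1 + 2861/2864 = - 0.00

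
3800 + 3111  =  6911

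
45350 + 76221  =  121571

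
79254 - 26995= 52259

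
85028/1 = 85028  =  85028.00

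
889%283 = 40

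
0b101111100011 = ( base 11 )2317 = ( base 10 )3043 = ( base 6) 22031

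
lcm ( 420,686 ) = 20580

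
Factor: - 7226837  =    -  709^1*10193^1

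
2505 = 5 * 501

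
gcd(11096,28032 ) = 584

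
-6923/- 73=94 + 61/73 =94.84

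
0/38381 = 0 =0.00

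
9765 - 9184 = 581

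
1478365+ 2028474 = 3506839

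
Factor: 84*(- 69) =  - 2^2*3^2*7^1*23^1 = -5796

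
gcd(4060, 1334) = 58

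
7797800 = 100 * 77978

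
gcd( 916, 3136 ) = 4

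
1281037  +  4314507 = 5595544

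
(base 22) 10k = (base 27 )II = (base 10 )504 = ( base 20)154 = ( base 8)770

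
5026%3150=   1876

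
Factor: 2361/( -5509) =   -  3/7=- 3^1 * 7^(-1 ) 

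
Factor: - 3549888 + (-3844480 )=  -2^6 *31^1*3727^1 = - 7394368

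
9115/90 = 1823/18 = 101.28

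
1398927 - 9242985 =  - 7844058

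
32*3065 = 98080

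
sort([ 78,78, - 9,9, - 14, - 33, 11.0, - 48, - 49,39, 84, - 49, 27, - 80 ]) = [ - 80, - 49, - 49, - 48, - 33, - 14 , -9, 9, 11.0, 27,39,78 , 78, 84]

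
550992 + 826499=1377491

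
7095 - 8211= -1116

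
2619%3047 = 2619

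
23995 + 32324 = 56319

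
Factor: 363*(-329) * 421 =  - 50278767 = -  3^1 * 7^1*11^2*47^1*421^1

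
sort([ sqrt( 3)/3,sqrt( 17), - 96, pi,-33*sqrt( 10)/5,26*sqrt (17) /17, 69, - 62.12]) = [-96, -62.12, - 33 * sqrt (10) /5 , sqrt ( 3)/3,pi, sqrt( 17),26*sqrt( 17) /17, 69 ] 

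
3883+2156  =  6039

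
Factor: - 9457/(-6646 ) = 2^( - 1)*7^2 * 193^1*3323^ (  -  1 ) 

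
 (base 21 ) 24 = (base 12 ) 3a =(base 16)2E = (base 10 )46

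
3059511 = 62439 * 49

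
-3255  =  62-3317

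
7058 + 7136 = 14194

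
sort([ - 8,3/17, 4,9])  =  [-8, 3/17, 4,9]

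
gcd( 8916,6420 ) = 12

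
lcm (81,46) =3726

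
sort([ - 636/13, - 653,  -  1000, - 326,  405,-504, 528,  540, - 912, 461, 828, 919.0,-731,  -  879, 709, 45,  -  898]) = [ - 1000, - 912, - 898, - 879 , - 731, - 653,- 504,-326, - 636/13,45, 405,461, 528, 540, 709,828, 919.0]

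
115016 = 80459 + 34557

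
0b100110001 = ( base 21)eb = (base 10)305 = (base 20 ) f5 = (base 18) GH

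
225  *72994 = 16423650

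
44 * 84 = 3696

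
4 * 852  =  3408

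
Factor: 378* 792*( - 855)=-255966480= - 2^4*3^7 * 5^1*7^1*11^1 *19^1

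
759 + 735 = 1494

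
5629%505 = 74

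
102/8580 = 17/1430 =0.01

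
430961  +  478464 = 909425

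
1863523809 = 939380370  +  924143439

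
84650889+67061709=151712598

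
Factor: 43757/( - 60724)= - 2^( - 2)*7^2 * 17^(-1) = - 49/68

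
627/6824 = 627/6824  =  0.09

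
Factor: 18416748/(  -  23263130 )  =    -  9208374/11631565  =  - 2^1*3^1*5^ ( - 1) * 7^2 * 11^ ( - 1 )*79^( - 1)*2677^ ( - 1)*31321^1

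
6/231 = 2/77 = 0.03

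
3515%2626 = 889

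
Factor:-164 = -2^2*41^1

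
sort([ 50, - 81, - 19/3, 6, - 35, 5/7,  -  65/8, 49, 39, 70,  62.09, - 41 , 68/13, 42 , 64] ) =[ - 81, - 41, - 35, - 65/8, - 19/3,5/7, 68/13, 6, 39,42, 49, 50, 62.09 , 64,  70]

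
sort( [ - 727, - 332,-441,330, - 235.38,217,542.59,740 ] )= [ - 727  , - 441, - 332,-235.38,217,330,542.59,740]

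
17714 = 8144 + 9570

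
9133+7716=16849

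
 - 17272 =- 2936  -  14336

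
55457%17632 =2561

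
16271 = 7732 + 8539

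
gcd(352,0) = 352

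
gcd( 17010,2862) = 54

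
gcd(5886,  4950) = 18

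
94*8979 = 844026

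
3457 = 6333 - 2876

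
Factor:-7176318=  - 2^1 * 3^1*367^1*3259^1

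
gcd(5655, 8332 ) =1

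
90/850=9/85  =  0.11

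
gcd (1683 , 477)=9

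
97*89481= 8679657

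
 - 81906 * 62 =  - 5078172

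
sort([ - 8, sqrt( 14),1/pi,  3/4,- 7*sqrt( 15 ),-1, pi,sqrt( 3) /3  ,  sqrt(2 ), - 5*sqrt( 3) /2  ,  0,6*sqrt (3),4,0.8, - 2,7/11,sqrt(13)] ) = [ - 7*sqrt( 15), -8, - 5*sqrt( 3) /2, - 2, - 1,0,1/pi,sqrt( 3) /3, 7/11,3/4,0.8,sqrt(2 ),pi , sqrt( 13 ),sqrt(14 ),4,6*sqrt( 3) ]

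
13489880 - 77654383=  - 64164503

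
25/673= 25/673 = 0.04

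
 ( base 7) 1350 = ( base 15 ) 250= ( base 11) 438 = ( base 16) 20d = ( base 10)525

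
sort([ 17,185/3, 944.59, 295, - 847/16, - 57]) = [ - 57, -847/16,17,185/3, 295, 944.59]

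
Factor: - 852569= - 852569^1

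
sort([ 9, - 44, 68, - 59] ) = [ - 59, - 44, 9,68] 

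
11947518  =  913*13086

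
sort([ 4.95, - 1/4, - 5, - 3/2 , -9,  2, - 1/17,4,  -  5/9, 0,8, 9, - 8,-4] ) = [ - 9,  -  8,  -  5,-4, - 3/2, -5/9, - 1/4,-1/17, 0, 2, 4, 4.95, 8, 9 ]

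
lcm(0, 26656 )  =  0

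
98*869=85162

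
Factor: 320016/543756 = 236/401= 2^2*59^1 * 401^( -1)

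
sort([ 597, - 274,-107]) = [- 274,-107,597] 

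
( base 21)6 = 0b110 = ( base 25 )6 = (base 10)6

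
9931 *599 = 5948669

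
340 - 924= - 584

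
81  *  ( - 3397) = -275157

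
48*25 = 1200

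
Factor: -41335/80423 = -5905/11489 = - 5^1*1181^1*11489^( - 1 ) 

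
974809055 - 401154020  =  573655035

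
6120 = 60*102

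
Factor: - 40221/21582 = -2^( - 1 )* 11^ (  -  1 )*41^1 = - 41/22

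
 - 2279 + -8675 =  - 10954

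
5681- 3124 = 2557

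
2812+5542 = 8354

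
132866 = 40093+92773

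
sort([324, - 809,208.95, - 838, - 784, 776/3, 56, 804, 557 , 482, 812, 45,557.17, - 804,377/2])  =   [ - 838, - 809,- 804, - 784, 45, 56,377/2, 208.95, 776/3, 324,482, 557, 557.17,804, 812]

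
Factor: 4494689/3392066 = 2^( - 1 )*97^1*46337^1*1696033^(  -  1 )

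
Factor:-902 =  - 2^1 * 11^1*41^1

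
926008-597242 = 328766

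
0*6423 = 0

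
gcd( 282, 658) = 94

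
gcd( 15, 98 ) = 1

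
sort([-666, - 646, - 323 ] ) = [ - 666, - 646, -323] 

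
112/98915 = 112/98915  =  0.00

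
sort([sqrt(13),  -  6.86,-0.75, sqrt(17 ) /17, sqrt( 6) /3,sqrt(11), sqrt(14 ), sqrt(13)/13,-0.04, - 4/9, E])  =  [  -  6.86,- 0.75, -4/9,  -  0.04, sqrt( 17)/17, sqrt( 13 ) /13, sqrt(6 ) /3 , E  ,  sqrt(11),  sqrt(13),sqrt(  14 )]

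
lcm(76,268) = 5092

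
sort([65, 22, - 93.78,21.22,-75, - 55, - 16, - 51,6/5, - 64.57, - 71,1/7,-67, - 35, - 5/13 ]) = [- 93.78, - 75, - 71, - 67, - 64.57, - 55, - 51, - 35, - 16, - 5/13,  1/7,6/5,21.22,22 , 65 ]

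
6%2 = 0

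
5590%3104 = 2486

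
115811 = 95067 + 20744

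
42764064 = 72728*588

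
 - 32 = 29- 61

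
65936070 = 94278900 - 28342830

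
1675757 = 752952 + 922805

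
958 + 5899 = 6857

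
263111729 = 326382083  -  63270354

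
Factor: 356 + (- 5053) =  - 7^1*11^1*61^1 = - 4697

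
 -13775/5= - 2755 = -2755.00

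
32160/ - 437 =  - 32160/437=-73.59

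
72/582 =12/97 = 0.12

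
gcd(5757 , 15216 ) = 3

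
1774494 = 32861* 54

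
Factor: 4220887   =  11^1 *263^1  *  1459^1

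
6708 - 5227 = 1481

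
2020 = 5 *404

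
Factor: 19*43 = 19^1*43^1 =817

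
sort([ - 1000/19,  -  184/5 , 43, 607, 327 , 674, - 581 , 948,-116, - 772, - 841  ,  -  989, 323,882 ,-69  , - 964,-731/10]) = [ - 989, - 964,-841,-772, - 581 , - 116 , - 731/10 , - 69 ,  -  1000/19, - 184/5, 43, 323, 327, 607,674 , 882,948 ] 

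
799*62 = 49538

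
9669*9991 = 96602979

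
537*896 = 481152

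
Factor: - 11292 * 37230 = -420401160 =-2^3*3^2*5^1* 17^1*73^1 * 941^1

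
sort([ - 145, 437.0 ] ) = [ - 145,  437.0 ]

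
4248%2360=1888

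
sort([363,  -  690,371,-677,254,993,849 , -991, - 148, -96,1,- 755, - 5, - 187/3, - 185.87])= [ - 991,  -  755 , - 690,-677,-185.87, - 148  , - 96, - 187/3 , - 5,1, 254, 363,371,849,993]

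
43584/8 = 5448  =  5448.00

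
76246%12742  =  12536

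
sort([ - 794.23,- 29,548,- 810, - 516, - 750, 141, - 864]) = [- 864,- 810 , - 794.23,- 750, - 516,  -  29, 141,  548]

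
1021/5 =204 + 1/5 = 204.20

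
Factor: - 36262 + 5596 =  - 2^1*3^1*19^1 * 269^1 = - 30666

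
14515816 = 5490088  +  9025728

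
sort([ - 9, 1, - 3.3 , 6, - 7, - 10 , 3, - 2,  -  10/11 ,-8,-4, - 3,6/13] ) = [-10,-9,-8 , -7, - 4, -3.3, - 3,-2, - 10/11, 6/13 , 1,3,6] 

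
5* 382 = 1910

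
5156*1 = 5156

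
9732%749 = 744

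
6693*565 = 3781545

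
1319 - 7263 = -5944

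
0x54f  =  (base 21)31F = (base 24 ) 28f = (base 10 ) 1359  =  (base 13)807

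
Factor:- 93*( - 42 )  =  2^1*3^2*7^1*31^1 = 3906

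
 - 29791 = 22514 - 52305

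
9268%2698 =1174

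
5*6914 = 34570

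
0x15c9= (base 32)5E9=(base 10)5577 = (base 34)4s1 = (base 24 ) 9G9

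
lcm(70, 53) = 3710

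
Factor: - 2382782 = -2^1*61^1*19531^1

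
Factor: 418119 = 3^1*  13^1*71^1*151^1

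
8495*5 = 42475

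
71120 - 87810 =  - 16690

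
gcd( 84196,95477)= 1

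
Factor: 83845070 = 2^1* 5^1*79^1*211^1*503^1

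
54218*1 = 54218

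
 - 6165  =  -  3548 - 2617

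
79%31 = 17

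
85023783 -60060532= 24963251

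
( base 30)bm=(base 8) 540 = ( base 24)eg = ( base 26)DE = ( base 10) 352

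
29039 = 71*409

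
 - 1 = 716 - 717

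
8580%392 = 348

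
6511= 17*383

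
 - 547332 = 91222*( - 6 )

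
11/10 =1+1/10  =  1.10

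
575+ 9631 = 10206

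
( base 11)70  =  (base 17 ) 49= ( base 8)115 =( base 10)77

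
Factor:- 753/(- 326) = 2^( - 1) * 3^1*163^( -1 )*251^1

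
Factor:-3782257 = - 3782257^1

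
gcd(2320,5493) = 1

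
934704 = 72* 12982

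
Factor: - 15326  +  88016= 72690 = 2^1*3^1*5^1*2423^1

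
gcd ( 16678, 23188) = 62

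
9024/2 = 4512 = 4512.00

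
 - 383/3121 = -383/3121 = -0.12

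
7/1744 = 7/1744=0.00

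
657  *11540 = 7581780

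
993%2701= 993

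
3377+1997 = 5374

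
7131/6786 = 2377/2262 = 1.05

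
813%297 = 219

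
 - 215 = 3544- 3759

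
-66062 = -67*986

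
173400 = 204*850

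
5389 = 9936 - 4547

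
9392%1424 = 848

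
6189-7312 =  - 1123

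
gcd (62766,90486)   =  198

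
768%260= 248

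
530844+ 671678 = 1202522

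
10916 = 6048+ 4868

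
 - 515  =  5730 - 6245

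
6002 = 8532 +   -  2530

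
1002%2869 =1002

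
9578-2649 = 6929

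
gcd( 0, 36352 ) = 36352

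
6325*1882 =11903650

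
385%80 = 65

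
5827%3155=2672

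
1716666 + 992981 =2709647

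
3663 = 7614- 3951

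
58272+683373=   741645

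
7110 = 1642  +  5468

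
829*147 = 121863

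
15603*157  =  2449671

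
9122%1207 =673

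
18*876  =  15768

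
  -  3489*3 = -10467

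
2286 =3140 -854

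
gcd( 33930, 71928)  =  18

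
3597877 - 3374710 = 223167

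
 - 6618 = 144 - 6762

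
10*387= 3870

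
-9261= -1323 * 7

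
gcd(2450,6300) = 350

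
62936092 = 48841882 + 14094210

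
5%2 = 1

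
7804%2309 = 877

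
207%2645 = 207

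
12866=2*6433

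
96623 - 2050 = 94573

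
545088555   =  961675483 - 416586928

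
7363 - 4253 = 3110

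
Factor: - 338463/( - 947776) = 2^( - 6) * 3^2*59^( - 1)*251^( - 1)*37607^1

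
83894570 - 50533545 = 33361025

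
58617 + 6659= 65276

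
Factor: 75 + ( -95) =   -  20 = -2^2*5^1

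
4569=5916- 1347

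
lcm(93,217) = 651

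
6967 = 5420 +1547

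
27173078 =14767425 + 12405653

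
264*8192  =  2162688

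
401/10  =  40 + 1/10 = 40.10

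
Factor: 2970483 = 3^1*43^1*23027^1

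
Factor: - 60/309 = -2^2*5^1*103^( - 1 ) = - 20/103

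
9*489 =4401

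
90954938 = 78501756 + 12453182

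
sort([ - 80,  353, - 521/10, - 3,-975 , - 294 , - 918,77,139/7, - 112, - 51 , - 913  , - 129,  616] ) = [ - 975, - 918, - 913, - 294, - 129, - 112,-80, - 521/10,  -  51, - 3 , 139/7,  77,  353,616] 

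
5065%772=433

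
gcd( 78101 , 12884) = 1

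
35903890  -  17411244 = 18492646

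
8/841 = 8/841=0.01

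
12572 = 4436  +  8136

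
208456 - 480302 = -271846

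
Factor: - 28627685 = -5^1*53^1 * 59^1*1831^1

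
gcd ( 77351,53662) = 1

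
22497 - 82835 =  - 60338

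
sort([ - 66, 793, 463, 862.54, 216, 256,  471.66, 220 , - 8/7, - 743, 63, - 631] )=[ -743, - 631, - 66, - 8/7, 63, 216,220,256, 463,  471.66, 793, 862.54]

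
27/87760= 27/87760 = 0.00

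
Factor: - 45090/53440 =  - 2^( - 5)*3^3 = -  27/32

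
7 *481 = 3367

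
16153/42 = 384 +25/42 = 384.60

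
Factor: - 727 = -727^1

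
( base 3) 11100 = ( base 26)4D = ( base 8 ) 165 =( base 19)63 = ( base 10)117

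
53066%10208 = 2026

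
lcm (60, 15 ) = 60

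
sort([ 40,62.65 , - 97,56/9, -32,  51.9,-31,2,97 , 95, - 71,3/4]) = [ - 97, - 71, - 32, - 31,  3/4,2 , 56/9, 40,51.9,62.65,95,97 ] 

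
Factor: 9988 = 2^2*11^1*227^1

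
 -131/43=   -  4 + 41/43 = -3.05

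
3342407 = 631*5297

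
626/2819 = 626/2819=   0.22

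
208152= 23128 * 9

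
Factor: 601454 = 2^1*7^1*42961^1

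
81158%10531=7441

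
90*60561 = 5450490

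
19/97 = 19/97=0.20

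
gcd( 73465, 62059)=1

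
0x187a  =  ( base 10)6266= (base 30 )6sq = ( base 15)1CCB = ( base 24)AL2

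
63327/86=736 + 31/86 = 736.36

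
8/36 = 2/9 = 0.22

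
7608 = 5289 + 2319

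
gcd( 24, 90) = 6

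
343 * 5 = 1715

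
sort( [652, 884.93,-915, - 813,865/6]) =[-915 ,-813, 865/6,  652, 884.93]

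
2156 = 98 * 22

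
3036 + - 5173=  - 2137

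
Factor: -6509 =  - 23^1*283^1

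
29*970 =28130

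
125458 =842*149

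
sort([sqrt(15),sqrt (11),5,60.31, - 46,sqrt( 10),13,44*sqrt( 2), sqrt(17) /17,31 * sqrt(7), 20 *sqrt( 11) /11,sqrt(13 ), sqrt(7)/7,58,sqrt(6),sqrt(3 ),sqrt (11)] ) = [ - 46,sqrt(17)/17, sqrt(7)/7,sqrt( 3 ), sqrt(6 ),sqrt(10), sqrt(11), sqrt(11 ), sqrt(13 ),  sqrt(15 ),5,20*sqrt(11) /11, 13,  58,60.31,44 * sqrt(2),31 * sqrt (7) ] 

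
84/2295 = 28/765 = 0.04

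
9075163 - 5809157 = 3266006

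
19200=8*2400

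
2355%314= 157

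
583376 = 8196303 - 7612927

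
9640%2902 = 934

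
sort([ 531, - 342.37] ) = [ - 342.37, 531 ]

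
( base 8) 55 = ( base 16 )2D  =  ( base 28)1H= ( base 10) 45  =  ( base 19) 27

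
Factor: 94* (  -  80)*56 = - 421120 = - 2^8*5^1*7^1*47^1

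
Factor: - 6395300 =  - 2^2*5^2*31^1*2063^1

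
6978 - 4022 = 2956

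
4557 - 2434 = 2123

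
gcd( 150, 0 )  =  150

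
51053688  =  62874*812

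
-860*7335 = -6308100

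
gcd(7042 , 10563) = 3521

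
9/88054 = 9/88054 = 0.00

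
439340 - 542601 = - 103261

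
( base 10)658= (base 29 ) mk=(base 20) 1ci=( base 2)1010010010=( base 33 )JV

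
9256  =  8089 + 1167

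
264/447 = 88/149 = 0.59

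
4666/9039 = 4666/9039 = 0.52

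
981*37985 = 37263285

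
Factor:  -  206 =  - 2^1*103^1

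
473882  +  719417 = 1193299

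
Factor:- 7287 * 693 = -3^3*7^2 * 11^1*347^1 = -5049891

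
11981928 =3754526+8227402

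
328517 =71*4627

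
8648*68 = 588064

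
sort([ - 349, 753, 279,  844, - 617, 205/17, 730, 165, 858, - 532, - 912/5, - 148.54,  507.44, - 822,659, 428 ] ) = [ - 822, - 617, - 532, - 349, - 912/5 , - 148.54 , 205/17, 165, 279, 428, 507.44 , 659, 730, 753, 844,858] 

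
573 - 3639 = -3066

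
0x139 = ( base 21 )EJ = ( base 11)265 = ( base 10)313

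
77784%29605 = 18574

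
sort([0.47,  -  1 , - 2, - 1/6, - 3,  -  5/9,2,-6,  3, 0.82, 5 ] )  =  [ - 6, - 3, - 2 , - 1,  -  5/9, - 1/6, 0.47,  0.82 , 2, 3,5 ]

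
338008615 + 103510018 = 441518633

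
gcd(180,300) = 60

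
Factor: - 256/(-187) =2^8*11^(  -  1 )*17^(- 1 ) 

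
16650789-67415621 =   -  50764832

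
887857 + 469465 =1357322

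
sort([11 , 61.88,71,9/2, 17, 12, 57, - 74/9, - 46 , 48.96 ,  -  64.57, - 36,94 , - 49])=[ - 64.57, - 49, - 46, - 36,- 74/9,  9/2 , 11 , 12,17,48.96, 57,61.88,71, 94] 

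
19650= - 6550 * ( - 3 )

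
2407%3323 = 2407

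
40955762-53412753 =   -  12456991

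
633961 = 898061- 264100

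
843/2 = 843/2 = 421.50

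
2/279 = 2/279 = 0.01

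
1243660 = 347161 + 896499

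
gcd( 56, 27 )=1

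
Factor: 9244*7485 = 2^2 * 3^1*5^1*499^1*2311^1 =69191340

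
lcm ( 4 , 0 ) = 0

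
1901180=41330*46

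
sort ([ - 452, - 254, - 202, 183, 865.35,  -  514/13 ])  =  [ - 452,  -  254,  -  202,  -  514/13, 183, 865.35 ] 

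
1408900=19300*73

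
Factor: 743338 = 2^1*371669^1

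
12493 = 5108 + 7385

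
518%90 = 68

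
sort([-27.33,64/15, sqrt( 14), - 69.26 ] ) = [ - 69.26, - 27.33 , sqrt( 14),64/15] 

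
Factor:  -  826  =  -2^1 * 7^1*59^1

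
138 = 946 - 808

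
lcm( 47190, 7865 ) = 47190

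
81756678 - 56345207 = 25411471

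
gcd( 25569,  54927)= 9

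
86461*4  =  345844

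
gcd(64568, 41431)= 1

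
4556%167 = 47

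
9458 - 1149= 8309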